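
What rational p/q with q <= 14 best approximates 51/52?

Expand x = 51/52 as a continued fraction with the Euclidean algorithm:
  51 = 0*52 + 51, so a_0 = 0.
  52 = 1*51 + 1, so a_1 = 1.
  51 = 51*1 + 0, so a_2 = 51.
so x = [0; 1, 51].
Convergents (p_i = a_i*p_{i-1} + p_{i-2}, q_i = a_i*q_{i-1} + q_{i-2} with p_{-2}=0, p_{-1}=1, q_{-2}=1, q_{-1}=0), until the denominator exceeds 14:
  i=0: a_0=0, p_0 = 0*1 + 0 = 0, q_0 = 0*0 + 1 = 1.
  i=1: a_1=1, p_1 = 1*0 + 1 = 1, q_1 = 1*1 + 0 = 1.
  i=2: a_2=51, p_2 = 51*1 + 0 = 51, q_2 = 51*1 + 1 = 52.
q_2 = 52 > 14, so the last convergent with denominator <= 14 is p_1/q_1 = 1/1.
The closest fraction with denominator <= 14 is either p_1/q_1 or the intermediate fraction (k*p_1 + p_0)/(k*q_1 + q_0) with the largest k >= 1 whose denominator stays <= 14; these approach x as k grows, and every other convergent or intermediate fraction in range is farther away.
Largest k: floor((14 - q_0)/q_1) = floor((14 - 1)/1) = 13.
That gives (13*1 + 0)/(13*1 + 1) = 13/14.
Compare the errors: |x - 1/1| = |51*1 - 1*52|/(52*1) = 1/52, and |x - 13/14| = |51*14 - 13*52|/(52*14) = 38/728.
Cross-multiplying, 1*728 = 728 < 1976 = 38*52, so 1/52 is smaller: the convergent 1/1 is closer to x than 13/14.

1/1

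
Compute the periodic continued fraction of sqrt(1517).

[38; (1, 18, 2, 18, 1, 76)]

Write x_i = (sqrt(1517) + m_i)/d_i with (m_0, d_0) = (0, 1). a_0 = floor(sqrt(1517)) = 38, since 38^2 = 1444 <= 1517 < 1521 = 39^2.
Iterate m_{i+1} = d_i*a_i - m_i, d_{i+1} = (1517 - m_{i+1}^2)/d_i, a_{i+1} = floor((a_0 + m_{i+1})/d_{i+1}):
  m_1 = 1*38 - 0 = 38, d_1 = (1517 - 38^2)/1 = 73/1 = 73, a_1 = floor((38 + 38)/73) = 1.
  m_2 = 73*1 - 38 = 35, d_2 = (1517 - 35^2)/73 = 292/73 = 4, a_2 = floor((38 + 35)/4) = 18.
  m_3 = 4*18 - 35 = 37, d_3 = (1517 - 37^2)/4 = 148/4 = 37, a_3 = floor((38 + 37)/37) = 2.
  m_4 = 37*2 - 37 = 37, d_4 = (1517 - 37^2)/37 = 148/37 = 4, a_4 = floor((38 + 37)/4) = 18.
  m_5 = 4*18 - 37 = 35, d_5 = (1517 - 35^2)/4 = 292/4 = 73, a_5 = floor((38 + 35)/73) = 1.
  m_6 = 73*1 - 35 = 38, d_6 = (1517 - 38^2)/73 = 73/73 = 1, a_6 = floor((38 + 38)/1) = 76.
  m_7 = 1*76 - 38 = 38, d_7 = (1517 - 38^2)/1 = 73/1 = 73: (m_7, d_7) = (m_1, d_1) = (38, 73), so from here the quotients repeat a_1, ..., a_6; the period length is 6.
Hence the expansion of sqrt(1517) is a_0 = 38 followed by the repeating block 1, 18, 2, 18, 1, 76 (period 6).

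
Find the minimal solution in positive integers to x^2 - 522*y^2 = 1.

(x, y) = (19603, 858)

First expand sqrt(522) as a continued fraction. With x_i = (sqrt(522) + m_i)/d_i and (m_0, d_0) = (0, 1): a_0 = floor(sqrt(522)) = 22, since 22^2 = 484 <= 522 < 529 = 23^2.
Iterate m_{i+1} = d_i*a_i - m_i, d_{i+1} = (522 - m_{i+1}^2)/d_i, a_{i+1} = floor((a_0 + m_{i+1})/d_{i+1}):
  m_1 = 1*22 - 0 = 22, d_1 = (522 - 22^2)/1 = 38/1 = 38, a_1 = floor((22 + 22)/38) = 1.
  m_2 = 38*1 - 22 = 16, d_2 = (522 - 16^2)/38 = 266/38 = 7, a_2 = floor((22 + 16)/7) = 5.
  m_3 = 7*5 - 16 = 19, d_3 = (522 - 19^2)/7 = 161/7 = 23, a_3 = floor((22 + 19)/23) = 1.
  m_4 = 23*1 - 19 = 4, d_4 = (522 - 4^2)/23 = 506/23 = 22, a_4 = floor((22 + 4)/22) = 1.
  m_5 = 22*1 - 4 = 18, d_5 = (522 - 18^2)/22 = 198/22 = 9, a_5 = floor((22 + 18)/9) = 4.
  m_6 = 9*4 - 18 = 18, d_6 = (522 - 18^2)/9 = 198/9 = 22, a_6 = floor((22 + 18)/22) = 1.
  m_7 = 22*1 - 18 = 4, d_7 = (522 - 4^2)/22 = 506/22 = 23, a_7 = floor((22 + 4)/23) = 1.
  m_8 = 23*1 - 4 = 19, d_8 = (522 - 19^2)/23 = 161/23 = 7, a_8 = floor((22 + 19)/7) = 5.
  m_9 = 7*5 - 19 = 16, d_9 = (522 - 16^2)/7 = 266/7 = 38, a_9 = floor((22 + 16)/38) = 1.
  m_10 = 38*1 - 16 = 22, d_10 = (522 - 22^2)/38 = 38/38 = 1, a_10 = floor((22 + 22)/1) = 44.
  m_11 = 1*44 - 22 = 22, d_11 = (522 - 22^2)/1 = 38/1 = 38: (m_11, d_11) = (m_1, d_1) = (22, 38), so from here the quotients repeat a_1, ..., a_10; the period length is 10.
So sqrt(522) = [22; (1, 5, 1, 1, 4, 1, 1, 5, 1, 44)] with period length k = 10.
k is even, so the fundamental solution of x^2 - 522y^2 = 1 is (p_{k-1}, q_{k-1}) = (p_9, q_9); compute convergents through index 9.
Convergents (p_i = a_i*p_{i-1} + p_{i-2}, q_i = a_i*q_{i-1} + q_{i-2} with p_{-2}=0, p_{-1}=1, q_{-2}=1, q_{-1}=0):
  i=0: a_0=22, p_0 = 22*1 + 0 = 22, q_0 = 22*0 + 1 = 1.
  i=1: a_1=1, p_1 = 1*22 + 1 = 23, q_1 = 1*1 + 0 = 1.
  i=2: a_2=5, p_2 = 5*23 + 22 = 137, q_2 = 5*1 + 1 = 6.
  i=3: a_3=1, p_3 = 1*137 + 23 = 160, q_3 = 1*6 + 1 = 7.
  i=4: a_4=1, p_4 = 1*160 + 137 = 297, q_4 = 1*7 + 6 = 13.
  i=5: a_5=4, p_5 = 4*297 + 160 = 1348, q_5 = 4*13 + 7 = 59.
  i=6: a_6=1, p_6 = 1*1348 + 297 = 1645, q_6 = 1*59 + 13 = 72.
  i=7: a_7=1, p_7 = 1*1645 + 1348 = 2993, q_7 = 1*72 + 59 = 131.
  i=8: a_8=5, p_8 = 5*2993 + 1645 = 16610, q_8 = 5*131 + 72 = 727.
  i=9: a_9=1, p_9 = 1*16610 + 2993 = 19603, q_9 = 1*727 + 131 = 858.
Check: 19603^2 - 522*858^2 = 384277609 - 384277608 = 1, so (x, y) = (19603, 858) solves the equation, and by the theorem it is the least positive solution.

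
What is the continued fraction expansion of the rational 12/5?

Run the Euclidean algorithm on 12 and 5; the successive quotients are the partial quotients a_0, a_1, ... (each step inverts the fractional part left over by the previous one):
  12 = 2*5 + 2, so a_0 = 2.
  5 = 2*2 + 1, so a_1 = 2.
  2 = 2*1 + 0, so a_2 = 2.
The remainder reaches 0 after 3 divisions, so the expansion has 3 partial quotients, read off in order.

[2; 2, 2]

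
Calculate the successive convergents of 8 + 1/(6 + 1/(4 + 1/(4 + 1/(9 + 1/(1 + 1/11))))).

8/1, 49/6, 204/25, 865/106, 7989/979, 8854/1085, 105383/12914

Using the convergent recurrence p_i = a_i*p_{i-1} + p_{i-2}, q_i = a_i*q_{i-1} + q_{i-2} with p_{-2}=0, p_{-1}=1, q_{-2}=1, q_{-1}=0:
  i=0: a_0=8, p_0 = 8*1 + 0 = 8, q_0 = 8*0 + 1 = 1.
  i=1: a_1=6, p_1 = 6*8 + 1 = 49, q_1 = 6*1 + 0 = 6.
  i=2: a_2=4, p_2 = 4*49 + 8 = 204, q_2 = 4*6 + 1 = 25.
  i=3: a_3=4, p_3 = 4*204 + 49 = 865, q_3 = 4*25 + 6 = 106.
  i=4: a_4=9, p_4 = 9*865 + 204 = 7989, q_4 = 9*106 + 25 = 979.
  i=5: a_5=1, p_5 = 1*7989 + 865 = 8854, q_5 = 1*979 + 106 = 1085.
  i=6: a_6=11, p_6 = 11*8854 + 7989 = 105383, q_6 = 11*1085 + 979 = 12914.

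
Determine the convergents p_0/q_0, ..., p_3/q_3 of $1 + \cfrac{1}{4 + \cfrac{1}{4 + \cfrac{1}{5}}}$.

Using the convergent recurrence p_i = a_i*p_{i-1} + p_{i-2}, q_i = a_i*q_{i-1} + q_{i-2} with p_{-2}=0, p_{-1}=1, q_{-2}=1, q_{-1}=0:
  i=0: a_0=1, p_0 = 1*1 + 0 = 1, q_0 = 1*0 + 1 = 1.
  i=1: a_1=4, p_1 = 4*1 + 1 = 5, q_1 = 4*1 + 0 = 4.
  i=2: a_2=4, p_2 = 4*5 + 1 = 21, q_2 = 4*4 + 1 = 17.
  i=3: a_3=5, p_3 = 5*21 + 5 = 110, q_3 = 5*17 + 4 = 89.

1/1, 5/4, 21/17, 110/89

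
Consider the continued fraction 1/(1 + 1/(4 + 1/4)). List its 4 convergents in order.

0/1, 1/1, 4/5, 17/21

Using the convergent recurrence p_i = a_i*p_{i-1} + p_{i-2}, q_i = a_i*q_{i-1} + q_{i-2} with p_{-2}=0, p_{-1}=1, q_{-2}=1, q_{-1}=0:
  i=0: a_0=0, p_0 = 0*1 + 0 = 0, q_0 = 0*0 + 1 = 1.
  i=1: a_1=1, p_1 = 1*0 + 1 = 1, q_1 = 1*1 + 0 = 1.
  i=2: a_2=4, p_2 = 4*1 + 0 = 4, q_2 = 4*1 + 1 = 5.
  i=3: a_3=4, p_3 = 4*4 + 1 = 17, q_3 = 4*5 + 1 = 21.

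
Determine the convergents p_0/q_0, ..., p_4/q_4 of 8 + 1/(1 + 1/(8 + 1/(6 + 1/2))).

8/1, 9/1, 80/9, 489/55, 1058/119

Using the convergent recurrence p_i = a_i*p_{i-1} + p_{i-2}, q_i = a_i*q_{i-1} + q_{i-2} with p_{-2}=0, p_{-1}=1, q_{-2}=1, q_{-1}=0:
  i=0: a_0=8, p_0 = 8*1 + 0 = 8, q_0 = 8*0 + 1 = 1.
  i=1: a_1=1, p_1 = 1*8 + 1 = 9, q_1 = 1*1 + 0 = 1.
  i=2: a_2=8, p_2 = 8*9 + 8 = 80, q_2 = 8*1 + 1 = 9.
  i=3: a_3=6, p_3 = 6*80 + 9 = 489, q_3 = 6*9 + 1 = 55.
  i=4: a_4=2, p_4 = 2*489 + 80 = 1058, q_4 = 2*55 + 9 = 119.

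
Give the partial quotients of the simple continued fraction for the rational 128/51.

Run the Euclidean algorithm on 128 and 51; the successive quotients are the partial quotients a_0, a_1, ... (each step inverts the fractional part left over by the previous one):
  128 = 2*51 + 26, so a_0 = 2.
  51 = 1*26 + 25, so a_1 = 1.
  26 = 1*25 + 1, so a_2 = 1.
  25 = 25*1 + 0, so a_3 = 25.
The remainder reaches 0 after 4 divisions, so the expansion has 4 partial quotients, read off in order.

[2; 1, 1, 25]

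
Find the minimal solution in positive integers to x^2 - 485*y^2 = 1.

(x, y) = (969, 44)

First expand sqrt(485) as a continued fraction. With x_i = (sqrt(485) + m_i)/d_i and (m_0, d_0) = (0, 1): a_0 = floor(sqrt(485)) = 22, since 22^2 = 484 <= 485 < 529 = 23^2.
Iterate m_{i+1} = d_i*a_i - m_i, d_{i+1} = (485 - m_{i+1}^2)/d_i, a_{i+1} = floor((a_0 + m_{i+1})/d_{i+1}):
  m_1 = 1*22 - 0 = 22, d_1 = (485 - 22^2)/1 = 1/1 = 1, a_1 = floor((22 + 22)/1) = 44.
  m_2 = 1*44 - 22 = 22, d_2 = (485 - 22^2)/1 = 1/1 = 1: (m_2, d_2) = (m_1, d_1) = (22, 1), so from here the quotient a_1 repeats; the period length is 1.
So sqrt(485) = [22; (44)] with period length k = 1.
k is odd, so (p_{k-1}, q_{k-1}) only solves x^2 - 485y^2 = -1 and the fundamental solution of x^2 - 485y^2 = 1 is (p_{2k-1}, q_{2k-1}) = (p_1, q_1); compute convergents through index 1, running through the period twice.
Convergents (p_i = a_i*p_{i-1} + p_{i-2}, q_i = a_i*q_{i-1} + q_{i-2} with p_{-2}=0, p_{-1}=1, q_{-2}=1, q_{-1}=0):
  i=0: a_0=22, p_0 = 22*1 + 0 = 22, q_0 = 22*0 + 1 = 1.
  i=1: a_1=44, p_1 = 44*22 + 1 = 969, q_1 = 44*1 + 0 = 44.
Indeed p_0^2 - 485*q_0^2 = 484 - 485 = -1, not +1.
Check: 969^2 - 485*44^2 = 938961 - 938960 = 1, so (x, y) = (969, 44) solves the equation, and by the theorem it is the least positive solution.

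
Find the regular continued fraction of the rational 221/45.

Run the Euclidean algorithm on 221 and 45; the successive quotients are the partial quotients a_0, a_1, ... (each step inverts the fractional part left over by the previous one):
  221 = 4*45 + 41, so a_0 = 4.
  45 = 1*41 + 4, so a_1 = 1.
  41 = 10*4 + 1, so a_2 = 10.
  4 = 4*1 + 0, so a_3 = 4.
The remainder reaches 0 after 4 divisions, so the expansion has 4 partial quotients, read off in order.

[4; 1, 10, 4]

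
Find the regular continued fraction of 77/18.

Run the Euclidean algorithm on 77 and 18; the successive quotients are the partial quotients a_0, a_1, ... (each step inverts the fractional part left over by the previous one):
  77 = 4*18 + 5, so a_0 = 4.
  18 = 3*5 + 3, so a_1 = 3.
  5 = 1*3 + 2, so a_2 = 1.
  3 = 1*2 + 1, so a_3 = 1.
  2 = 2*1 + 0, so a_4 = 2.
The remainder reaches 0 after 5 divisions, so the expansion has 5 partial quotients, read off in order.

[4; 3, 1, 1, 2]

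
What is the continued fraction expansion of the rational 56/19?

[2; 1, 18]

Run the Euclidean algorithm on 56 and 19; the successive quotients are the partial quotients a_0, a_1, ... (each step inverts the fractional part left over by the previous one):
  56 = 2*19 + 18, so a_0 = 2.
  19 = 1*18 + 1, so a_1 = 1.
  18 = 18*1 + 0, so a_2 = 18.
The remainder reaches 0 after 3 divisions, so the expansion has 3 partial quotients, read off in order.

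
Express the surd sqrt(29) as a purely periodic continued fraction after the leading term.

[5; (2, 1, 1, 2, 10)]

Write x_i = (sqrt(29) + m_i)/d_i with (m_0, d_0) = (0, 1). a_0 = floor(sqrt(29)) = 5, since 5^2 = 25 <= 29 < 36 = 6^2.
Iterate m_{i+1} = d_i*a_i - m_i, d_{i+1} = (29 - m_{i+1}^2)/d_i, a_{i+1} = floor((a_0 + m_{i+1})/d_{i+1}):
  m_1 = 1*5 - 0 = 5, d_1 = (29 - 5^2)/1 = 4/1 = 4, a_1 = floor((5 + 5)/4) = 2.
  m_2 = 4*2 - 5 = 3, d_2 = (29 - 3^2)/4 = 20/4 = 5, a_2 = floor((5 + 3)/5) = 1.
  m_3 = 5*1 - 3 = 2, d_3 = (29 - 2^2)/5 = 25/5 = 5, a_3 = floor((5 + 2)/5) = 1.
  m_4 = 5*1 - 2 = 3, d_4 = (29 - 3^2)/5 = 20/5 = 4, a_4 = floor((5 + 3)/4) = 2.
  m_5 = 4*2 - 3 = 5, d_5 = (29 - 5^2)/4 = 4/4 = 1, a_5 = floor((5 + 5)/1) = 10.
  m_6 = 1*10 - 5 = 5, d_6 = (29 - 5^2)/1 = 4/1 = 4: (m_6, d_6) = (m_1, d_1) = (5, 4), so from here the quotients repeat a_1, ..., a_5; the period length is 5.
Hence the expansion of sqrt(29) is a_0 = 5 followed by the repeating block 2, 1, 1, 2, 10 (period 5).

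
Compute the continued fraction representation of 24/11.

[2; 5, 2]

Run the Euclidean algorithm on 24 and 11; the successive quotients are the partial quotients a_0, a_1, ... (each step inverts the fractional part left over by the previous one):
  24 = 2*11 + 2, so a_0 = 2.
  11 = 5*2 + 1, so a_1 = 5.
  2 = 2*1 + 0, so a_2 = 2.
The remainder reaches 0 after 3 divisions, so the expansion has 3 partial quotients, read off in order.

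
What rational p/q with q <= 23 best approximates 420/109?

77/20

Expand x = 420/109 as a continued fraction with the Euclidean algorithm:
  420 = 3*109 + 93, so a_0 = 3.
  109 = 1*93 + 16, so a_1 = 1.
  93 = 5*16 + 13, so a_2 = 5.
  16 = 1*13 + 3, so a_3 = 1.
  13 = 4*3 + 1, so a_4 = 4.
  3 = 3*1 + 0, so a_5 = 3.
so x = [3; 1, 5, 1, 4, 3].
Convergents (p_i = a_i*p_{i-1} + p_{i-2}, q_i = a_i*q_{i-1} + q_{i-2} with p_{-2}=0, p_{-1}=1, q_{-2}=1, q_{-1}=0), until the denominator exceeds 23:
  i=0: a_0=3, p_0 = 3*1 + 0 = 3, q_0 = 3*0 + 1 = 1.
  i=1: a_1=1, p_1 = 1*3 + 1 = 4, q_1 = 1*1 + 0 = 1.
  i=2: a_2=5, p_2 = 5*4 + 3 = 23, q_2 = 5*1 + 1 = 6.
  i=3: a_3=1, p_3 = 1*23 + 4 = 27, q_3 = 1*6 + 1 = 7.
  i=4: a_4=4, p_4 = 4*27 + 23 = 131, q_4 = 4*7 + 6 = 34.
q_4 = 34 > 23, so the last convergent with denominator <= 23 is p_3/q_3 = 27/7.
The closest fraction with denominator <= 23 is either p_3/q_3 or the intermediate fraction (k*p_3 + p_2)/(k*q_3 + q_2) with the largest k >= 1 whose denominator stays <= 23; these approach x as k grows, and every other convergent or intermediate fraction in range is farther away.
Largest k: floor((23 - q_2)/q_3) = floor((23 - 6)/7) = 2.
That gives (2*27 + 23)/(2*7 + 6) = 77/20.
Compare the errors: |x - 27/7| = |420*7 - 27*109|/(109*7) = 3/763, and |x - 77/20| = |420*20 - 77*109|/(109*20) = 7/2180.
Cross-multiplying, 7*763 = 5341 < 6540 = 3*2180, so 7/2180 is smaller: the intermediate fraction 77/20 is closer to x than 27/7.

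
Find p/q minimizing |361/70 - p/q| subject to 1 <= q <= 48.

Expand x = 361/70 as a continued fraction with the Euclidean algorithm:
  361 = 5*70 + 11, so a_0 = 5.
  70 = 6*11 + 4, so a_1 = 6.
  11 = 2*4 + 3, so a_2 = 2.
  4 = 1*3 + 1, so a_3 = 1.
  3 = 3*1 + 0, so a_4 = 3.
so x = [5; 6, 2, 1, 3].
Convergents (p_i = a_i*p_{i-1} + p_{i-2}, q_i = a_i*q_{i-1} + q_{i-2} with p_{-2}=0, p_{-1}=1, q_{-2}=1, q_{-1}=0), until the denominator exceeds 48:
  i=0: a_0=5, p_0 = 5*1 + 0 = 5, q_0 = 5*0 + 1 = 1.
  i=1: a_1=6, p_1 = 6*5 + 1 = 31, q_1 = 6*1 + 0 = 6.
  i=2: a_2=2, p_2 = 2*31 + 5 = 67, q_2 = 2*6 + 1 = 13.
  i=3: a_3=1, p_3 = 1*67 + 31 = 98, q_3 = 1*13 + 6 = 19.
  i=4: a_4=3, p_4 = 3*98 + 67 = 361, q_4 = 3*19 + 13 = 70.
q_4 = 70 > 48, so the last convergent with denominator <= 48 is p_3/q_3 = 98/19.
The closest fraction with denominator <= 48 is either p_3/q_3 or the intermediate fraction (k*p_3 + p_2)/(k*q_3 + q_2) with the largest k >= 1 whose denominator stays <= 48; these approach x as k grows, and every other convergent or intermediate fraction in range is farther away.
Largest k: floor((48 - q_2)/q_3) = floor((48 - 13)/19) = 1.
That gives (1*98 + 67)/(1*19 + 13) = 165/32.
Compare the errors: |x - 98/19| = |361*19 - 98*70|/(70*19) = 1/1330, and |x - 165/32| = |361*32 - 165*70|/(70*32) = 2/2240.
Cross-multiplying, 1*2240 = 2240 < 2660 = 2*1330, so 1/1330 is smaller: the convergent 98/19 is closer to x than 165/32.

98/19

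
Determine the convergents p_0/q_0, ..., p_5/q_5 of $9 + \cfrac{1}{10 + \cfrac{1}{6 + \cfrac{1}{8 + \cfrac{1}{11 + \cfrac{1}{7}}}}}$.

Using the convergent recurrence p_i = a_i*p_{i-1} + p_{i-2}, q_i = a_i*q_{i-1} + q_{i-2} with p_{-2}=0, p_{-1}=1, q_{-2}=1, q_{-1}=0:
  i=0: a_0=9, p_0 = 9*1 + 0 = 9, q_0 = 9*0 + 1 = 1.
  i=1: a_1=10, p_1 = 10*9 + 1 = 91, q_1 = 10*1 + 0 = 10.
  i=2: a_2=6, p_2 = 6*91 + 9 = 555, q_2 = 6*10 + 1 = 61.
  i=3: a_3=8, p_3 = 8*555 + 91 = 4531, q_3 = 8*61 + 10 = 498.
  i=4: a_4=11, p_4 = 11*4531 + 555 = 50396, q_4 = 11*498 + 61 = 5539.
  i=5: a_5=7, p_5 = 7*50396 + 4531 = 357303, q_5 = 7*5539 + 498 = 39271.

9/1, 91/10, 555/61, 4531/498, 50396/5539, 357303/39271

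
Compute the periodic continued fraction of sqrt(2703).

[51; (1, 102)]

Write x_i = (sqrt(2703) + m_i)/d_i with (m_0, d_0) = (0, 1). a_0 = floor(sqrt(2703)) = 51, since 51^2 = 2601 <= 2703 < 2704 = 52^2.
Iterate m_{i+1} = d_i*a_i - m_i, d_{i+1} = (2703 - m_{i+1}^2)/d_i, a_{i+1} = floor((a_0 + m_{i+1})/d_{i+1}):
  m_1 = 1*51 - 0 = 51, d_1 = (2703 - 51^2)/1 = 102/1 = 102, a_1 = floor((51 + 51)/102) = 1.
  m_2 = 102*1 - 51 = 51, d_2 = (2703 - 51^2)/102 = 102/102 = 1, a_2 = floor((51 + 51)/1) = 102.
  m_3 = 1*102 - 51 = 51, d_3 = (2703 - 51^2)/1 = 102/1 = 102: (m_3, d_3) = (m_1, d_1) = (51, 102), so from here the quotients repeat a_1, a_2; the period length is 2.
Hence the expansion of sqrt(2703) is a_0 = 51 followed by the repeating block 1, 102 (period 2).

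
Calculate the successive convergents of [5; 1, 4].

5/1, 6/1, 29/5

Using the convergent recurrence p_i = a_i*p_{i-1} + p_{i-2}, q_i = a_i*q_{i-1} + q_{i-2} with p_{-2}=0, p_{-1}=1, q_{-2}=1, q_{-1}=0:
  i=0: a_0=5, p_0 = 5*1 + 0 = 5, q_0 = 5*0 + 1 = 1.
  i=1: a_1=1, p_1 = 1*5 + 1 = 6, q_1 = 1*1 + 0 = 1.
  i=2: a_2=4, p_2 = 4*6 + 5 = 29, q_2 = 4*1 + 1 = 5.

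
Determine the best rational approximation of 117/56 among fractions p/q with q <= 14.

Expand x = 117/56 as a continued fraction with the Euclidean algorithm:
  117 = 2*56 + 5, so a_0 = 2.
  56 = 11*5 + 1, so a_1 = 11.
  5 = 5*1 + 0, so a_2 = 5.
so x = [2; 11, 5].
Convergents (p_i = a_i*p_{i-1} + p_{i-2}, q_i = a_i*q_{i-1} + q_{i-2} with p_{-2}=0, p_{-1}=1, q_{-2}=1, q_{-1}=0), until the denominator exceeds 14:
  i=0: a_0=2, p_0 = 2*1 + 0 = 2, q_0 = 2*0 + 1 = 1.
  i=1: a_1=11, p_1 = 11*2 + 1 = 23, q_1 = 11*1 + 0 = 11.
  i=2: a_2=5, p_2 = 5*23 + 2 = 117, q_2 = 5*11 + 1 = 56.
q_2 = 56 > 14, so the last convergent with denominator <= 14 is p_1/q_1 = 23/11.
The closest fraction with denominator <= 14 is either p_1/q_1 or the intermediate fraction (k*p_1 + p_0)/(k*q_1 + q_0) with the largest k >= 1 whose denominator stays <= 14; these approach x as k grows, and every other convergent or intermediate fraction in range is farther away.
Largest k: floor((14 - q_0)/q_1) = floor((14 - 1)/11) = 1.
That gives (1*23 + 2)/(1*11 + 1) = 25/12.
Compare the errors: |x - 23/11| = |117*11 - 23*56|/(56*11) = 1/616, and |x - 25/12| = |117*12 - 25*56|/(56*12) = 4/672.
Cross-multiplying, 1*672 = 672 < 2464 = 4*616, so 1/616 is smaller: the convergent 23/11 is closer to x than 25/12.

23/11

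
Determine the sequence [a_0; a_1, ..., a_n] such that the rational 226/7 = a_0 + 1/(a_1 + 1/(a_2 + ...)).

Run the Euclidean algorithm on 226 and 7; the successive quotients are the partial quotients a_0, a_1, ... (each step inverts the fractional part left over by the previous one):
  226 = 32*7 + 2, so a_0 = 32.
  7 = 3*2 + 1, so a_1 = 3.
  2 = 2*1 + 0, so a_2 = 2.
The remainder reaches 0 after 3 divisions, so the expansion has 3 partial quotients, read off in order.

[32; 3, 2]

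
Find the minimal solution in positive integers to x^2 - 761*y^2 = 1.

First expand sqrt(761) as a continued fraction. With x_i = (sqrt(761) + m_i)/d_i and (m_0, d_0) = (0, 1): a_0 = floor(sqrt(761)) = 27, since 27^2 = 729 <= 761 < 784 = 28^2.
Iterate m_{i+1} = d_i*a_i - m_i, d_{i+1} = (761 - m_{i+1}^2)/d_i, a_{i+1} = floor((a_0 + m_{i+1})/d_{i+1}):
  m_1 = 1*27 - 0 = 27, d_1 = (761 - 27^2)/1 = 32/1 = 32, a_1 = floor((27 + 27)/32) = 1.
  m_2 = 32*1 - 27 = 5, d_2 = (761 - 5^2)/32 = 736/32 = 23, a_2 = floor((27 + 5)/23) = 1.
  m_3 = 23*1 - 5 = 18, d_3 = (761 - 18^2)/23 = 437/23 = 19, a_3 = floor((27 + 18)/19) = 2.
  m_4 = 19*2 - 18 = 20, d_4 = (761 - 20^2)/19 = 361/19 = 19, a_4 = floor((27 + 20)/19) = 2.
  m_5 = 19*2 - 20 = 18, d_5 = (761 - 18^2)/19 = 437/19 = 23, a_5 = floor((27 + 18)/23) = 1.
  m_6 = 23*1 - 18 = 5, d_6 = (761 - 5^2)/23 = 736/23 = 32, a_6 = floor((27 + 5)/32) = 1.
  m_7 = 32*1 - 5 = 27, d_7 = (761 - 27^2)/32 = 32/32 = 1, a_7 = floor((27 + 27)/1) = 54.
  m_8 = 1*54 - 27 = 27, d_8 = (761 - 27^2)/1 = 32/1 = 32: (m_8, d_8) = (m_1, d_1) = (27, 32), so from here the quotients repeat a_1, ..., a_7; the period length is 7.
So sqrt(761) = [27; (1, 1, 2, 2, 1, 1, 54)] with period length k = 7.
k is odd, so (p_{k-1}, q_{k-1}) only solves x^2 - 761y^2 = -1 and the fundamental solution of x^2 - 761y^2 = 1 is (p_{2k-1}, q_{2k-1}) = (p_13, q_13); compute convergents through index 13, running through the period twice.
Convergents (p_i = a_i*p_{i-1} + p_{i-2}, q_i = a_i*q_{i-1} + q_{i-2} with p_{-2}=0, p_{-1}=1, q_{-2}=1, q_{-1}=0):
  i=0: a_0=27, p_0 = 27*1 + 0 = 27, q_0 = 27*0 + 1 = 1.
  i=1: a_1=1, p_1 = 1*27 + 1 = 28, q_1 = 1*1 + 0 = 1.
  i=2: a_2=1, p_2 = 1*28 + 27 = 55, q_2 = 1*1 + 1 = 2.
  i=3: a_3=2, p_3 = 2*55 + 28 = 138, q_3 = 2*2 + 1 = 5.
  i=4: a_4=2, p_4 = 2*138 + 55 = 331, q_4 = 2*5 + 2 = 12.
  i=5: a_5=1, p_5 = 1*331 + 138 = 469, q_5 = 1*12 + 5 = 17.
  i=6: a_6=1, p_6 = 1*469 + 331 = 800, q_6 = 1*17 + 12 = 29.
  i=7: a_7=54, p_7 = 54*800 + 469 = 43669, q_7 = 54*29 + 17 = 1583.
  i=8: a_8=1, p_8 = 1*43669 + 800 = 44469, q_8 = 1*1583 + 29 = 1612.
  i=9: a_9=1, p_9 = 1*44469 + 43669 = 88138, q_9 = 1*1612 + 1583 = 3195.
  i=10: a_10=2, p_10 = 2*88138 + 44469 = 220745, q_10 = 2*3195 + 1612 = 8002.
  i=11: a_11=2, p_11 = 2*220745 + 88138 = 529628, q_11 = 2*8002 + 3195 = 19199.
  i=12: a_12=1, p_12 = 1*529628 + 220745 = 750373, q_12 = 1*19199 + 8002 = 27201.
  i=13: a_13=1, p_13 = 1*750373 + 529628 = 1280001, q_13 = 1*27201 + 19199 = 46400.
Indeed p_6^2 - 761*q_6^2 = 640000 - 640001 = -1, not +1.
Check: 1280001^2 - 761*46400^2 = 1638402560001 - 1638402560000 = 1, so (x, y) = (1280001, 46400) solves the equation, and by the theorem it is the least positive solution.

(x, y) = (1280001, 46400)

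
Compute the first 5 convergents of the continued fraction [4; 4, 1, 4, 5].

4/1, 17/4, 21/5, 101/24, 526/125

Using the convergent recurrence p_i = a_i*p_{i-1} + p_{i-2}, q_i = a_i*q_{i-1} + q_{i-2} with p_{-2}=0, p_{-1}=1, q_{-2}=1, q_{-1}=0:
  i=0: a_0=4, p_0 = 4*1 + 0 = 4, q_0 = 4*0 + 1 = 1.
  i=1: a_1=4, p_1 = 4*4 + 1 = 17, q_1 = 4*1 + 0 = 4.
  i=2: a_2=1, p_2 = 1*17 + 4 = 21, q_2 = 1*4 + 1 = 5.
  i=3: a_3=4, p_3 = 4*21 + 17 = 101, q_3 = 4*5 + 4 = 24.
  i=4: a_4=5, p_4 = 5*101 + 21 = 526, q_4 = 5*24 + 5 = 125.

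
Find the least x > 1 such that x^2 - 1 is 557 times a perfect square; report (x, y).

First expand sqrt(557) as a continued fraction. With x_i = (sqrt(557) + m_i)/d_i and (m_0, d_0) = (0, 1): a_0 = floor(sqrt(557)) = 23, since 23^2 = 529 <= 557 < 576 = 24^2.
Iterate m_{i+1} = d_i*a_i - m_i, d_{i+1} = (557 - m_{i+1}^2)/d_i, a_{i+1} = floor((a_0 + m_{i+1})/d_{i+1}):
  m_1 = 1*23 - 0 = 23, d_1 = (557 - 23^2)/1 = 28/1 = 28, a_1 = floor((23 + 23)/28) = 1.
  m_2 = 28*1 - 23 = 5, d_2 = (557 - 5^2)/28 = 532/28 = 19, a_2 = floor((23 + 5)/19) = 1.
  m_3 = 19*1 - 5 = 14, d_3 = (557 - 14^2)/19 = 361/19 = 19, a_3 = floor((23 + 14)/19) = 1.
  m_4 = 19*1 - 14 = 5, d_4 = (557 - 5^2)/19 = 532/19 = 28, a_4 = floor((23 + 5)/28) = 1.
  m_5 = 28*1 - 5 = 23, d_5 = (557 - 23^2)/28 = 28/28 = 1, a_5 = floor((23 + 23)/1) = 46.
  m_6 = 1*46 - 23 = 23, d_6 = (557 - 23^2)/1 = 28/1 = 28: (m_6, d_6) = (m_1, d_1) = (23, 28), so from here the quotients repeat a_1, ..., a_5; the period length is 5.
So sqrt(557) = [23; (1, 1, 1, 1, 46)] with period length k = 5.
k is odd, so (p_{k-1}, q_{k-1}) only solves x^2 - 557y^2 = -1 and the fundamental solution of x^2 - 557y^2 = 1 is (p_{2k-1}, q_{2k-1}) = (p_9, q_9); compute convergents through index 9, running through the period twice.
Convergents (p_i = a_i*p_{i-1} + p_{i-2}, q_i = a_i*q_{i-1} + q_{i-2} with p_{-2}=0, p_{-1}=1, q_{-2}=1, q_{-1}=0):
  i=0: a_0=23, p_0 = 23*1 + 0 = 23, q_0 = 23*0 + 1 = 1.
  i=1: a_1=1, p_1 = 1*23 + 1 = 24, q_1 = 1*1 + 0 = 1.
  i=2: a_2=1, p_2 = 1*24 + 23 = 47, q_2 = 1*1 + 1 = 2.
  i=3: a_3=1, p_3 = 1*47 + 24 = 71, q_3 = 1*2 + 1 = 3.
  i=4: a_4=1, p_4 = 1*71 + 47 = 118, q_4 = 1*3 + 2 = 5.
  i=5: a_5=46, p_5 = 46*118 + 71 = 5499, q_5 = 46*5 + 3 = 233.
  i=6: a_6=1, p_6 = 1*5499 + 118 = 5617, q_6 = 1*233 + 5 = 238.
  i=7: a_7=1, p_7 = 1*5617 + 5499 = 11116, q_7 = 1*238 + 233 = 471.
  i=8: a_8=1, p_8 = 1*11116 + 5617 = 16733, q_8 = 1*471 + 238 = 709.
  i=9: a_9=1, p_9 = 1*16733 + 11116 = 27849, q_9 = 1*709 + 471 = 1180.
Indeed p_4^2 - 557*q_4^2 = 13924 - 13925 = -1, not +1.
Check: 27849^2 - 557*1180^2 = 775566801 - 775566800 = 1, so (x, y) = (27849, 1180) solves the equation, and by the theorem it is the least positive solution.

(x, y) = (27849, 1180)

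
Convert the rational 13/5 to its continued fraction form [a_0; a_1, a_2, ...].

Run the Euclidean algorithm on 13 and 5; the successive quotients are the partial quotients a_0, a_1, ... (each step inverts the fractional part left over by the previous one):
  13 = 2*5 + 3, so a_0 = 2.
  5 = 1*3 + 2, so a_1 = 1.
  3 = 1*2 + 1, so a_2 = 1.
  2 = 2*1 + 0, so a_3 = 2.
The remainder reaches 0 after 4 divisions, so the expansion has 4 partial quotients, read off in order.

[2; 1, 1, 2]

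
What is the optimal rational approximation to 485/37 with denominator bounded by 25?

249/19

Expand x = 485/37 as a continued fraction with the Euclidean algorithm:
  485 = 13*37 + 4, so a_0 = 13.
  37 = 9*4 + 1, so a_1 = 9.
  4 = 4*1 + 0, so a_2 = 4.
so x = [13; 9, 4].
Convergents (p_i = a_i*p_{i-1} + p_{i-2}, q_i = a_i*q_{i-1} + q_{i-2} with p_{-2}=0, p_{-1}=1, q_{-2}=1, q_{-1}=0), until the denominator exceeds 25:
  i=0: a_0=13, p_0 = 13*1 + 0 = 13, q_0 = 13*0 + 1 = 1.
  i=1: a_1=9, p_1 = 9*13 + 1 = 118, q_1 = 9*1 + 0 = 9.
  i=2: a_2=4, p_2 = 4*118 + 13 = 485, q_2 = 4*9 + 1 = 37.
q_2 = 37 > 25, so the last convergent with denominator <= 25 is p_1/q_1 = 118/9.
The closest fraction with denominator <= 25 is either p_1/q_1 or the intermediate fraction (k*p_1 + p_0)/(k*q_1 + q_0) with the largest k >= 1 whose denominator stays <= 25; these approach x as k grows, and every other convergent or intermediate fraction in range is farther away.
Largest k: floor((25 - q_0)/q_1) = floor((25 - 1)/9) = 2.
That gives (2*118 + 13)/(2*9 + 1) = 249/19.
Compare the errors: |x - 118/9| = |485*9 - 118*37|/(37*9) = 1/333, and |x - 249/19| = |485*19 - 249*37|/(37*19) = 2/703.
Cross-multiplying, 2*333 = 666 < 703 = 1*703, so 2/703 is smaller: the intermediate fraction 249/19 is closer to x than 118/9.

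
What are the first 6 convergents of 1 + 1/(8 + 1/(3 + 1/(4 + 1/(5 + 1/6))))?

1/1, 9/8, 28/25, 121/108, 633/565, 3919/3498

Using the convergent recurrence p_i = a_i*p_{i-1} + p_{i-2}, q_i = a_i*q_{i-1} + q_{i-2} with p_{-2}=0, p_{-1}=1, q_{-2}=1, q_{-1}=0:
  i=0: a_0=1, p_0 = 1*1 + 0 = 1, q_0 = 1*0 + 1 = 1.
  i=1: a_1=8, p_1 = 8*1 + 1 = 9, q_1 = 8*1 + 0 = 8.
  i=2: a_2=3, p_2 = 3*9 + 1 = 28, q_2 = 3*8 + 1 = 25.
  i=3: a_3=4, p_3 = 4*28 + 9 = 121, q_3 = 4*25 + 8 = 108.
  i=4: a_4=5, p_4 = 5*121 + 28 = 633, q_4 = 5*108 + 25 = 565.
  i=5: a_5=6, p_5 = 6*633 + 121 = 3919, q_5 = 6*565 + 108 = 3498.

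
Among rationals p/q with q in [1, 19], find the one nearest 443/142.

Expand x = 443/142 as a continued fraction with the Euclidean algorithm:
  443 = 3*142 + 17, so a_0 = 3.
  142 = 8*17 + 6, so a_1 = 8.
  17 = 2*6 + 5, so a_2 = 2.
  6 = 1*5 + 1, so a_3 = 1.
  5 = 5*1 + 0, so a_4 = 5.
so x = [3; 8, 2, 1, 5].
Convergents (p_i = a_i*p_{i-1} + p_{i-2}, q_i = a_i*q_{i-1} + q_{i-2} with p_{-2}=0, p_{-1}=1, q_{-2}=1, q_{-1}=0), until the denominator exceeds 19:
  i=0: a_0=3, p_0 = 3*1 + 0 = 3, q_0 = 3*0 + 1 = 1.
  i=1: a_1=8, p_1 = 8*3 + 1 = 25, q_1 = 8*1 + 0 = 8.
  i=2: a_2=2, p_2 = 2*25 + 3 = 53, q_2 = 2*8 + 1 = 17.
  i=3: a_3=1, p_3 = 1*53 + 25 = 78, q_3 = 1*17 + 8 = 25.
q_3 = 25 > 19, so the last convergent with denominator <= 19 is p_2/q_2 = 53/17.
The closest fraction with denominator <= 19 is either p_2/q_2 or the intermediate fraction (k*p_2 + p_1)/(k*q_2 + q_1) with the largest k >= 1 whose denominator stays <= 19; these approach x as k grows, and every other convergent or intermediate fraction in range is farther away.
Largest k: floor((19 - q_1)/q_2) = floor((19 - 8)/17) = 0.
Since k = 0, no intermediate fraction beyond p_2/q_2 has denominator <= 19, so the convergent 53/17 is the closest (its error is |443*17 - 53*142|/(142*17) = 5/2414).

53/17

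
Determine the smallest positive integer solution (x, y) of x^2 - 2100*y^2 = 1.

First expand sqrt(2100) as a continued fraction. With x_i = (sqrt(2100) + m_i)/d_i and (m_0, d_0) = (0, 1): a_0 = floor(sqrt(2100)) = 45, since 45^2 = 2025 <= 2100 < 2116 = 46^2.
Iterate m_{i+1} = d_i*a_i - m_i, d_{i+1} = (2100 - m_{i+1}^2)/d_i, a_{i+1} = floor((a_0 + m_{i+1})/d_{i+1}):
  m_1 = 1*45 - 0 = 45, d_1 = (2100 - 45^2)/1 = 75/1 = 75, a_1 = floor((45 + 45)/75) = 1.
  m_2 = 75*1 - 45 = 30, d_2 = (2100 - 30^2)/75 = 1200/75 = 16, a_2 = floor((45 + 30)/16) = 4.
  m_3 = 16*4 - 30 = 34, d_3 = (2100 - 34^2)/16 = 944/16 = 59, a_3 = floor((45 + 34)/59) = 1.
  m_4 = 59*1 - 34 = 25, d_4 = (2100 - 25^2)/59 = 1475/59 = 25, a_4 = floor((45 + 25)/25) = 2.
  m_5 = 25*2 - 25 = 25, d_5 = (2100 - 25^2)/25 = 1475/25 = 59, a_5 = floor((45 + 25)/59) = 1.
  m_6 = 59*1 - 25 = 34, d_6 = (2100 - 34^2)/59 = 944/59 = 16, a_6 = floor((45 + 34)/16) = 4.
  m_7 = 16*4 - 34 = 30, d_7 = (2100 - 30^2)/16 = 1200/16 = 75, a_7 = floor((45 + 30)/75) = 1.
  m_8 = 75*1 - 30 = 45, d_8 = (2100 - 45^2)/75 = 75/75 = 1, a_8 = floor((45 + 45)/1) = 90.
  m_9 = 1*90 - 45 = 45, d_9 = (2100 - 45^2)/1 = 75/1 = 75: (m_9, d_9) = (m_1, d_1) = (45, 75), so from here the quotients repeat a_1, ..., a_8; the period length is 8.
So sqrt(2100) = [45; (1, 4, 1, 2, 1, 4, 1, 90)] with period length k = 8.
k is even, so the fundamental solution of x^2 - 2100y^2 = 1 is (p_{k-1}, q_{k-1}) = (p_7, q_7); compute convergents through index 7.
Convergents (p_i = a_i*p_{i-1} + p_{i-2}, q_i = a_i*q_{i-1} + q_{i-2} with p_{-2}=0, p_{-1}=1, q_{-2}=1, q_{-1}=0):
  i=0: a_0=45, p_0 = 45*1 + 0 = 45, q_0 = 45*0 + 1 = 1.
  i=1: a_1=1, p_1 = 1*45 + 1 = 46, q_1 = 1*1 + 0 = 1.
  i=2: a_2=4, p_2 = 4*46 + 45 = 229, q_2 = 4*1 + 1 = 5.
  i=3: a_3=1, p_3 = 1*229 + 46 = 275, q_3 = 1*5 + 1 = 6.
  i=4: a_4=2, p_4 = 2*275 + 229 = 779, q_4 = 2*6 + 5 = 17.
  i=5: a_5=1, p_5 = 1*779 + 275 = 1054, q_5 = 1*17 + 6 = 23.
  i=6: a_6=4, p_6 = 4*1054 + 779 = 4995, q_6 = 4*23 + 17 = 109.
  i=7: a_7=1, p_7 = 1*4995 + 1054 = 6049, q_7 = 1*109 + 23 = 132.
Check: 6049^2 - 2100*132^2 = 36590401 - 36590400 = 1, so (x, y) = (6049, 132) solves the equation, and by the theorem it is the least positive solution.

(x, y) = (6049, 132)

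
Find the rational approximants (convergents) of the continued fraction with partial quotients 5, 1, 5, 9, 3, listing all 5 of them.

5/1, 6/1, 35/6, 321/55, 998/171

Using the convergent recurrence p_i = a_i*p_{i-1} + p_{i-2}, q_i = a_i*q_{i-1} + q_{i-2} with p_{-2}=0, p_{-1}=1, q_{-2}=1, q_{-1}=0:
  i=0: a_0=5, p_0 = 5*1 + 0 = 5, q_0 = 5*0 + 1 = 1.
  i=1: a_1=1, p_1 = 1*5 + 1 = 6, q_1 = 1*1 + 0 = 1.
  i=2: a_2=5, p_2 = 5*6 + 5 = 35, q_2 = 5*1 + 1 = 6.
  i=3: a_3=9, p_3 = 9*35 + 6 = 321, q_3 = 9*6 + 1 = 55.
  i=4: a_4=3, p_4 = 3*321 + 35 = 998, q_4 = 3*55 + 6 = 171.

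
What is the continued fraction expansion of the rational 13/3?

[4; 3]

Run the Euclidean algorithm on 13 and 3; the successive quotients are the partial quotients a_0, a_1, ... (each step inverts the fractional part left over by the previous one):
  13 = 4*3 + 1, so a_0 = 4.
  3 = 3*1 + 0, so a_1 = 3.
The remainder reaches 0 after 2 divisions, so the expansion has 2 partial quotients, read off in order.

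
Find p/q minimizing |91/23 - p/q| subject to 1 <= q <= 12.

Expand x = 91/23 as a continued fraction with the Euclidean algorithm:
  91 = 3*23 + 22, so a_0 = 3.
  23 = 1*22 + 1, so a_1 = 1.
  22 = 22*1 + 0, so a_2 = 22.
so x = [3; 1, 22].
Convergents (p_i = a_i*p_{i-1} + p_{i-2}, q_i = a_i*q_{i-1} + q_{i-2} with p_{-2}=0, p_{-1}=1, q_{-2}=1, q_{-1}=0), until the denominator exceeds 12:
  i=0: a_0=3, p_0 = 3*1 + 0 = 3, q_0 = 3*0 + 1 = 1.
  i=1: a_1=1, p_1 = 1*3 + 1 = 4, q_1 = 1*1 + 0 = 1.
  i=2: a_2=22, p_2 = 22*4 + 3 = 91, q_2 = 22*1 + 1 = 23.
q_2 = 23 > 12, so the last convergent with denominator <= 12 is p_1/q_1 = 4/1.
The closest fraction with denominator <= 12 is either p_1/q_1 or the intermediate fraction (k*p_1 + p_0)/(k*q_1 + q_0) with the largest k >= 1 whose denominator stays <= 12; these approach x as k grows, and every other convergent or intermediate fraction in range is farther away.
Largest k: floor((12 - q_0)/q_1) = floor((12 - 1)/1) = 11.
That gives (11*4 + 3)/(11*1 + 1) = 47/12.
Compare the errors: |x - 4/1| = |91*1 - 4*23|/(23*1) = 1/23, and |x - 47/12| = |91*12 - 47*23|/(23*12) = 11/276.
Cross-multiplying, 11*23 = 253 < 276 = 1*276, so 11/276 is smaller: the intermediate fraction 47/12 is closer to x than 4/1.

47/12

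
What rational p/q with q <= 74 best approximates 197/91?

158/73

Expand x = 197/91 as a continued fraction with the Euclidean algorithm:
  197 = 2*91 + 15, so a_0 = 2.
  91 = 6*15 + 1, so a_1 = 6.
  15 = 15*1 + 0, so a_2 = 15.
so x = [2; 6, 15].
Convergents (p_i = a_i*p_{i-1} + p_{i-2}, q_i = a_i*q_{i-1} + q_{i-2} with p_{-2}=0, p_{-1}=1, q_{-2}=1, q_{-1}=0), until the denominator exceeds 74:
  i=0: a_0=2, p_0 = 2*1 + 0 = 2, q_0 = 2*0 + 1 = 1.
  i=1: a_1=6, p_1 = 6*2 + 1 = 13, q_1 = 6*1 + 0 = 6.
  i=2: a_2=15, p_2 = 15*13 + 2 = 197, q_2 = 15*6 + 1 = 91.
q_2 = 91 > 74, so the last convergent with denominator <= 74 is p_1/q_1 = 13/6.
The closest fraction with denominator <= 74 is either p_1/q_1 or the intermediate fraction (k*p_1 + p_0)/(k*q_1 + q_0) with the largest k >= 1 whose denominator stays <= 74; these approach x as k grows, and every other convergent or intermediate fraction in range is farther away.
Largest k: floor((74 - q_0)/q_1) = floor((74 - 1)/6) = 12.
That gives (12*13 + 2)/(12*6 + 1) = 158/73.
Compare the errors: |x - 13/6| = |197*6 - 13*91|/(91*6) = 1/546, and |x - 158/73| = |197*73 - 158*91|/(91*73) = 3/6643.
Cross-multiplying, 3*546 = 1638 < 6643 = 1*6643, so 3/6643 is smaller: the intermediate fraction 158/73 is closer to x than 13/6.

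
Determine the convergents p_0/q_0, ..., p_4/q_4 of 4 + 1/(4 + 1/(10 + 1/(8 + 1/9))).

4/1, 17/4, 174/41, 1409/332, 12855/3029

Using the convergent recurrence p_i = a_i*p_{i-1} + p_{i-2}, q_i = a_i*q_{i-1} + q_{i-2} with p_{-2}=0, p_{-1}=1, q_{-2}=1, q_{-1}=0:
  i=0: a_0=4, p_0 = 4*1 + 0 = 4, q_0 = 4*0 + 1 = 1.
  i=1: a_1=4, p_1 = 4*4 + 1 = 17, q_1 = 4*1 + 0 = 4.
  i=2: a_2=10, p_2 = 10*17 + 4 = 174, q_2 = 10*4 + 1 = 41.
  i=3: a_3=8, p_3 = 8*174 + 17 = 1409, q_3 = 8*41 + 4 = 332.
  i=4: a_4=9, p_4 = 9*1409 + 174 = 12855, q_4 = 9*332 + 41 = 3029.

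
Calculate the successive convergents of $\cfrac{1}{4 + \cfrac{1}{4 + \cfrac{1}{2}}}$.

Using the convergent recurrence p_i = a_i*p_{i-1} + p_{i-2}, q_i = a_i*q_{i-1} + q_{i-2} with p_{-2}=0, p_{-1}=1, q_{-2}=1, q_{-1}=0:
  i=0: a_0=0, p_0 = 0*1 + 0 = 0, q_0 = 0*0 + 1 = 1.
  i=1: a_1=4, p_1 = 4*0 + 1 = 1, q_1 = 4*1 + 0 = 4.
  i=2: a_2=4, p_2 = 4*1 + 0 = 4, q_2 = 4*4 + 1 = 17.
  i=3: a_3=2, p_3 = 2*4 + 1 = 9, q_3 = 2*17 + 4 = 38.

0/1, 1/4, 4/17, 9/38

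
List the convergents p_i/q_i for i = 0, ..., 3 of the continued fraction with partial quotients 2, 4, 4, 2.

2/1, 9/4, 38/17, 85/38

Using the convergent recurrence p_i = a_i*p_{i-1} + p_{i-2}, q_i = a_i*q_{i-1} + q_{i-2} with p_{-2}=0, p_{-1}=1, q_{-2}=1, q_{-1}=0:
  i=0: a_0=2, p_0 = 2*1 + 0 = 2, q_0 = 2*0 + 1 = 1.
  i=1: a_1=4, p_1 = 4*2 + 1 = 9, q_1 = 4*1 + 0 = 4.
  i=2: a_2=4, p_2 = 4*9 + 2 = 38, q_2 = 4*4 + 1 = 17.
  i=3: a_3=2, p_3 = 2*38 + 9 = 85, q_3 = 2*17 + 4 = 38.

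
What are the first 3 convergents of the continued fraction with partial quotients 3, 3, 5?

Using the convergent recurrence p_i = a_i*p_{i-1} + p_{i-2}, q_i = a_i*q_{i-1} + q_{i-2} with p_{-2}=0, p_{-1}=1, q_{-2}=1, q_{-1}=0:
  i=0: a_0=3, p_0 = 3*1 + 0 = 3, q_0 = 3*0 + 1 = 1.
  i=1: a_1=3, p_1 = 3*3 + 1 = 10, q_1 = 3*1 + 0 = 3.
  i=2: a_2=5, p_2 = 5*10 + 3 = 53, q_2 = 5*3 + 1 = 16.

3/1, 10/3, 53/16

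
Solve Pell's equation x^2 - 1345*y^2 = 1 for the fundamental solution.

First expand sqrt(1345) as a continued fraction. With x_i = (sqrt(1345) + m_i)/d_i and (m_0, d_0) = (0, 1): a_0 = floor(sqrt(1345)) = 36, since 36^2 = 1296 <= 1345 < 1369 = 37^2.
Iterate m_{i+1} = d_i*a_i - m_i, d_{i+1} = (1345 - m_{i+1}^2)/d_i, a_{i+1} = floor((a_0 + m_{i+1})/d_{i+1}):
  m_1 = 1*36 - 0 = 36, d_1 = (1345 - 36^2)/1 = 49/1 = 49, a_1 = floor((36 + 36)/49) = 1.
  m_2 = 49*1 - 36 = 13, d_2 = (1345 - 13^2)/49 = 1176/49 = 24, a_2 = floor((36 + 13)/24) = 2.
  m_3 = 24*2 - 13 = 35, d_3 = (1345 - 35^2)/24 = 120/24 = 5, a_3 = floor((36 + 35)/5) = 14.
  m_4 = 5*14 - 35 = 35, d_4 = (1345 - 35^2)/5 = 120/5 = 24, a_4 = floor((36 + 35)/24) = 2.
  m_5 = 24*2 - 35 = 13, d_5 = (1345 - 13^2)/24 = 1176/24 = 49, a_5 = floor((36 + 13)/49) = 1.
  m_6 = 49*1 - 13 = 36, d_6 = (1345 - 36^2)/49 = 49/49 = 1, a_6 = floor((36 + 36)/1) = 72.
  m_7 = 1*72 - 36 = 36, d_7 = (1345 - 36^2)/1 = 49/1 = 49: (m_7, d_7) = (m_1, d_1) = (36, 49), so from here the quotients repeat a_1, ..., a_6; the period length is 6.
So sqrt(1345) = [36; (1, 2, 14, 2, 1, 72)] with period length k = 6.
k is even, so the fundamental solution of x^2 - 1345y^2 = 1 is (p_{k-1}, q_{k-1}) = (p_5, q_5); compute convergents through index 5.
Convergents (p_i = a_i*p_{i-1} + p_{i-2}, q_i = a_i*q_{i-1} + q_{i-2} with p_{-2}=0, p_{-1}=1, q_{-2}=1, q_{-1}=0):
  i=0: a_0=36, p_0 = 36*1 + 0 = 36, q_0 = 36*0 + 1 = 1.
  i=1: a_1=1, p_1 = 1*36 + 1 = 37, q_1 = 1*1 + 0 = 1.
  i=2: a_2=2, p_2 = 2*37 + 36 = 110, q_2 = 2*1 + 1 = 3.
  i=3: a_3=14, p_3 = 14*110 + 37 = 1577, q_3 = 14*3 + 1 = 43.
  i=4: a_4=2, p_4 = 2*1577 + 110 = 3264, q_4 = 2*43 + 3 = 89.
  i=5: a_5=1, p_5 = 1*3264 + 1577 = 4841, q_5 = 1*89 + 43 = 132.
Check: 4841^2 - 1345*132^2 = 23435281 - 23435280 = 1, so (x, y) = (4841, 132) solves the equation, and by the theorem it is the least positive solution.

(x, y) = (4841, 132)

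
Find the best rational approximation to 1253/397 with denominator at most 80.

101/32

Expand x = 1253/397 as a continued fraction with the Euclidean algorithm:
  1253 = 3*397 + 62, so a_0 = 3.
  397 = 6*62 + 25, so a_1 = 6.
  62 = 2*25 + 12, so a_2 = 2.
  25 = 2*12 + 1, so a_3 = 2.
  12 = 12*1 + 0, so a_4 = 12.
so x = [3; 6, 2, 2, 12].
Convergents (p_i = a_i*p_{i-1} + p_{i-2}, q_i = a_i*q_{i-1} + q_{i-2} with p_{-2}=0, p_{-1}=1, q_{-2}=1, q_{-1}=0), until the denominator exceeds 80:
  i=0: a_0=3, p_0 = 3*1 + 0 = 3, q_0 = 3*0 + 1 = 1.
  i=1: a_1=6, p_1 = 6*3 + 1 = 19, q_1 = 6*1 + 0 = 6.
  i=2: a_2=2, p_2 = 2*19 + 3 = 41, q_2 = 2*6 + 1 = 13.
  i=3: a_3=2, p_3 = 2*41 + 19 = 101, q_3 = 2*13 + 6 = 32.
  i=4: a_4=12, p_4 = 12*101 + 41 = 1253, q_4 = 12*32 + 13 = 397.
q_4 = 397 > 80, so the last convergent with denominator <= 80 is p_3/q_3 = 101/32.
The closest fraction with denominator <= 80 is either p_3/q_3 or the intermediate fraction (k*p_3 + p_2)/(k*q_3 + q_2) with the largest k >= 1 whose denominator stays <= 80; these approach x as k grows, and every other convergent or intermediate fraction in range is farther away.
Largest k: floor((80 - q_2)/q_3) = floor((80 - 13)/32) = 2.
That gives (2*101 + 41)/(2*32 + 13) = 243/77.
Compare the errors: |x - 101/32| = |1253*32 - 101*397|/(397*32) = 1/12704, and |x - 243/77| = |1253*77 - 243*397|/(397*77) = 10/30569.
Cross-multiplying, 1*30569 = 30569 < 127040 = 10*12704, so 1/12704 is smaller: the convergent 101/32 is closer to x than 243/77.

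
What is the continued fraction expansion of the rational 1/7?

[0; 7]

Run the Euclidean algorithm on 1 and 7; the successive quotients are the partial quotients a_0, a_1, ... (each step inverts the fractional part left over by the previous one):
  1 = 0*7 + 1, so a_0 = 0.
  7 = 7*1 + 0, so a_1 = 7.
The remainder reaches 0 after 2 divisions, so the expansion has 2 partial quotients, read off in order.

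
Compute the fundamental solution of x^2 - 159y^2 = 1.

(x, y) = (1324, 105)

First expand sqrt(159) as a continued fraction. With x_i = (sqrt(159) + m_i)/d_i and (m_0, d_0) = (0, 1): a_0 = floor(sqrt(159)) = 12, since 12^2 = 144 <= 159 < 169 = 13^2.
Iterate m_{i+1} = d_i*a_i - m_i, d_{i+1} = (159 - m_{i+1}^2)/d_i, a_{i+1} = floor((a_0 + m_{i+1})/d_{i+1}):
  m_1 = 1*12 - 0 = 12, d_1 = (159 - 12^2)/1 = 15/1 = 15, a_1 = floor((12 + 12)/15) = 1.
  m_2 = 15*1 - 12 = 3, d_2 = (159 - 3^2)/15 = 150/15 = 10, a_2 = floor((12 + 3)/10) = 1.
  m_3 = 10*1 - 3 = 7, d_3 = (159 - 7^2)/10 = 110/10 = 11, a_3 = floor((12 + 7)/11) = 1.
  m_4 = 11*1 - 7 = 4, d_4 = (159 - 4^2)/11 = 143/11 = 13, a_4 = floor((12 + 4)/13) = 1.
  m_5 = 13*1 - 4 = 9, d_5 = (159 - 9^2)/13 = 78/13 = 6, a_5 = floor((12 + 9)/6) = 3.
  m_6 = 6*3 - 9 = 9, d_6 = (159 - 9^2)/6 = 78/6 = 13, a_6 = floor((12 + 9)/13) = 1.
  m_7 = 13*1 - 9 = 4, d_7 = (159 - 4^2)/13 = 143/13 = 11, a_7 = floor((12 + 4)/11) = 1.
  m_8 = 11*1 - 4 = 7, d_8 = (159 - 7^2)/11 = 110/11 = 10, a_8 = floor((12 + 7)/10) = 1.
  m_9 = 10*1 - 7 = 3, d_9 = (159 - 3^2)/10 = 150/10 = 15, a_9 = floor((12 + 3)/15) = 1.
  m_10 = 15*1 - 3 = 12, d_10 = (159 - 12^2)/15 = 15/15 = 1, a_10 = floor((12 + 12)/1) = 24.
  m_11 = 1*24 - 12 = 12, d_11 = (159 - 12^2)/1 = 15/1 = 15: (m_11, d_11) = (m_1, d_1) = (12, 15), so from here the quotients repeat a_1, ..., a_10; the period length is 10.
So sqrt(159) = [12; (1, 1, 1, 1, 3, 1, 1, 1, 1, 24)] with period length k = 10.
k is even, so the fundamental solution of x^2 - 159y^2 = 1 is (p_{k-1}, q_{k-1}) = (p_9, q_9); compute convergents through index 9.
Convergents (p_i = a_i*p_{i-1} + p_{i-2}, q_i = a_i*q_{i-1} + q_{i-2} with p_{-2}=0, p_{-1}=1, q_{-2}=1, q_{-1}=0):
  i=0: a_0=12, p_0 = 12*1 + 0 = 12, q_0 = 12*0 + 1 = 1.
  i=1: a_1=1, p_1 = 1*12 + 1 = 13, q_1 = 1*1 + 0 = 1.
  i=2: a_2=1, p_2 = 1*13 + 12 = 25, q_2 = 1*1 + 1 = 2.
  i=3: a_3=1, p_3 = 1*25 + 13 = 38, q_3 = 1*2 + 1 = 3.
  i=4: a_4=1, p_4 = 1*38 + 25 = 63, q_4 = 1*3 + 2 = 5.
  i=5: a_5=3, p_5 = 3*63 + 38 = 227, q_5 = 3*5 + 3 = 18.
  i=6: a_6=1, p_6 = 1*227 + 63 = 290, q_6 = 1*18 + 5 = 23.
  i=7: a_7=1, p_7 = 1*290 + 227 = 517, q_7 = 1*23 + 18 = 41.
  i=8: a_8=1, p_8 = 1*517 + 290 = 807, q_8 = 1*41 + 23 = 64.
  i=9: a_9=1, p_9 = 1*807 + 517 = 1324, q_9 = 1*64 + 41 = 105.
Check: 1324^2 - 159*105^2 = 1752976 - 1752975 = 1, so (x, y) = (1324, 105) solves the equation, and by the theorem it is the least positive solution.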